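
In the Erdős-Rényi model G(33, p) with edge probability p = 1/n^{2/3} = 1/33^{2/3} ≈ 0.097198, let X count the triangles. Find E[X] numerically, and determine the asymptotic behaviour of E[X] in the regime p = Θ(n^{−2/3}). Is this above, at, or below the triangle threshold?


Number of potential triangles: C(33, 3) = 5456.
Each occurs with probability p³ ≈ (0.097198)³ ≈ 9.1827365e-04.
By linearity: E[X] = C(33, 3)·p³ ≈ 5456 · 9.1827365e-04 ≈ 5.01010.
Since α = 2/3 < 1, p = c/n^{2/3} ≫ 1/n is above the triangle threshold p ~ 1/n. Asymptotically E[X] ~ (c³/6)·n^{3(1−α)} = (1³/6)·n^{1} → ∞; triangles are abundant w.h.p.

E[X] ≈ 5.01010; in regime p = Θ(1/n^{2/3}) E[X] diverges (above the triangle threshold p ~ 1/n).


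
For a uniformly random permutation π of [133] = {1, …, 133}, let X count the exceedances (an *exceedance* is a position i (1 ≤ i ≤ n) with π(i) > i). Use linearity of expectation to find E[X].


Write X = Σ_{i=1}^{133} X_i, where X_i = 1_{π(i) > i}.
For each fixed i, π(i) is uniform over {1, …, 133} (marginal of a uniform permutation), so P[π(i) > i] = (n − i)/n. Summing: Σ_{i=1}^{133} (n − i)/n = (0 + 1 + … + 132)/133 = 133(133 − 1)/(2·133) = (133 − 1)/2.
Hence E[X] = Σ_{i=1}^{133} (133 − i)/133 = 66 ≈ 66.0000.

E[X] = 66 = 66.0000.


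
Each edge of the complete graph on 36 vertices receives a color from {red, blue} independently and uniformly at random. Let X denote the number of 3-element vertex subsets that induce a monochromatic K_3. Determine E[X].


Let X = Σ_S X_S over the C(36, 3) = 7140 subsets S of size 3, where X_S = 1 if the K_3 on S is monochromatic.
For a fixed S, the K_3 on S has C(3, 2) = 3 edges. P[all 3 edges red] = (1/2)^3, and likewise for blue, so P[monochromatic] = 2·(1/2)^3 = 2^{1 − 3} = 1/4.
Summing: E[X] = C(36, 3) · 2^{1 − 3} = 7140 · 1/4 = 1785.
Numerically: E[X] ≈ 1785.00000.

E[X] = C(36,3)·2^(1−C(3,2)) = 1785 ≈ 1785.00000.


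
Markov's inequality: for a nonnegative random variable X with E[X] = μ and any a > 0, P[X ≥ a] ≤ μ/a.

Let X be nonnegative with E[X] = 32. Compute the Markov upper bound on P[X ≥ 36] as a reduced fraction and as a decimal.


μ = E[X] = 32, a = 36.
Markov: P[X ≥ 36] ≤ μ/a = (32)/36 = 8/9.
Numerically: ≈ 0.889.
(Since a = 36 > μ = 32.000, the bound 8/9 is < 1 and informative.)

P[X ≥ 36] ≤ 8/9 ≈ 0.889.


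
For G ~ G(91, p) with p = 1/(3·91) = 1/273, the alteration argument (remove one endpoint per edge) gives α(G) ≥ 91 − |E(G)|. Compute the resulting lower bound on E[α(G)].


E[|E(G)|] = C(91, 2)·p = 4095 · (1/273) = 15.
E[α(G)] ≥ n − E[|E(G)|] = 91 − 15 = 76.
Numerically: ≈ 76.000.
(This is only a lower bound; the true E[α(G)] may be larger.)

E[α(G)] ≥ 76 ≈ 76.000.


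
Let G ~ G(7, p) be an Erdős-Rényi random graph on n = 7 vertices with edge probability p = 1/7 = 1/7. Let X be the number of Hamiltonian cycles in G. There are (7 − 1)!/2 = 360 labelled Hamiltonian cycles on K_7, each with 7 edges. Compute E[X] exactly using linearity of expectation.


K_7 has (7 − 1)!/2 = 360 labelled Hamiltonian cycles.
For each such Hamiltonian cycle H, let X_H = 1 if all 7 edges of H are present in G. Then P[X_H = 1] = p^{7} = (1/7)^{7} = 1/823543.
By linearity of expectation: E[X] = Σ_H E[X_H] = 360 · p^{7} = 360 · 1/823543 = 360/823543.
Numerically: E[X] ≈ 0.00043714.

E[X] = 360 · (1/7)^{7} = 360/823543 ≈ 0.00043714.


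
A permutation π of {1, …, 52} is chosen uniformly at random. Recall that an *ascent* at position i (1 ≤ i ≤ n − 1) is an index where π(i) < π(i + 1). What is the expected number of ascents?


Write X = Σ X_I over i = 1, …, 51, with X_I the indicator of one ascent.
There are 51 indicators.
For each fixed i, the pair (π(i), π(i+1)) is a uniformly random ordered pair of distinct values from {1, …, 52}; by symmetry P[π(i) < π(i+1)] = 1/2.
By linearity: E[X] = 51 · (1/2) = (52 − 1) · (1/2) = 51/2 ≈ 25.5000.

E[X] = 51/2 = 25.5000.


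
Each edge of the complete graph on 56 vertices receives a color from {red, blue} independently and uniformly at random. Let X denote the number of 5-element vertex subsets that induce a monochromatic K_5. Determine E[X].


Let X = Σ_S X_S over the C(56, 5) = 3819816 subsets S of size 5, where X_S = 1 if the K_5 on S is monochromatic.
For a fixed S, the K_5 on S has C(5, 2) = 10 edges. P[all 10 edges red] = (1/2)^10, and likewise for blue, so P[monochromatic] = 2·(1/2)^10 = 2^{1 − 10} = 1/512.
By linearity of expectation: E[X] = C(56, 5) · 2^{1 − 10} = 3819816 · 1/512 = 477477/64.
Numerically: E[X] ≈ 7460.57812.

E[X] = C(56,5)·2^(1−C(5,2)) = 477477/64 ≈ 7460.57812.


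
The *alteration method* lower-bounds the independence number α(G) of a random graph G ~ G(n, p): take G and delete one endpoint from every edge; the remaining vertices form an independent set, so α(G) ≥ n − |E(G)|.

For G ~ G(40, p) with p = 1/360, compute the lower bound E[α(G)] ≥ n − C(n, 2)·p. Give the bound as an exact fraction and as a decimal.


E[|E(G)|] = C(40, 2)·p = 780 · (1/360) = 13/6.
E[α(G)] ≥ n − E[|E(G)|] = 40 − 13/6 = 227/6.
Numerically: ≈ 37.83333.
(This is only a lower bound; the true E[α(G)] may be larger.)

E[α(G)] ≥ 227/6 ≈ 37.83333.


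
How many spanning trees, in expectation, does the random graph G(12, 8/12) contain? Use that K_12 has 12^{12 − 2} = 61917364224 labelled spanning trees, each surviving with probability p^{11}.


K_12 has 12^{12 − 2} = 61917364224 labelled spanning trees.
For each such spanning tree H, let X_H = 1 if all 11 edges of H are present in G. Then P[X_H = 1] = p^{11} = (2/3)^{11} = 2048/177147.
By linearity of expectation: E[X] = Σ_H E[X_H] = 61917364224 · p^{11} = 61917364224 · 2048/177147 = 2147483648/3.
Numerically: E[X] ≈ 7.1583e+08.

E[X] = 61917364224 · (2/3)^{11} = 2147483648/3 ≈ 7.1583e+08.


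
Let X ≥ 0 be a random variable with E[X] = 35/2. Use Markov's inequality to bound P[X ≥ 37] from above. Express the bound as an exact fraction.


μ = E[X] = 35/2, a = 37.
Markov: P[X ≥ 37] ≤ μ/a = (35/2)/37 = 35/74.
Numerically: ≈ 0.47297.
(Since a = 37 > μ = 17.50000, the bound 35/74 is < 1 and informative.)

P[X ≥ 37] ≤ 35/74 ≈ 0.47297.


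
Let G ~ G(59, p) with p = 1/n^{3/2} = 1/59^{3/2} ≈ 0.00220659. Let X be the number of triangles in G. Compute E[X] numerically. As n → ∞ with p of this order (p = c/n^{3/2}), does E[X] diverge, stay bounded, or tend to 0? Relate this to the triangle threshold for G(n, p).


Number of potential triangles: C(59, 3) = 32509.
Each occurs with probability p³ ≈ (0.00220659)³ ≈ 1.07439987e-08.
By linearity: E[X] = C(59, 3)·p³ ≈ 32509 · 1.07439987e-08 ≈ 0.000349.
Since α = 3/2 > 1, p = c/n^{3/2} = o(1/n) is below the triangle threshold p ~ 1/n. Asymptotically E[X] ~ (c³/6)·n^{3(1−α)} = (1³/6)·n^{-1.5} → 0, so by Markov's inequality G has no triangles w.h.p.

E[X] ≈ 0.000349; in regime p = Θ(1/n^{3/2}) E[X] tends to 0 (below the triangle threshold p ~ 1/n).


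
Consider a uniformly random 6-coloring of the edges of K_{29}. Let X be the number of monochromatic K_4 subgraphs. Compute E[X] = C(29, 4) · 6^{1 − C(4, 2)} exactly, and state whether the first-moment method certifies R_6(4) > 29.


E[X] = C(29, 4) · 6^{1 − 6} = 23751 · 6^{−5} = 23751/7776.
As a reduced fraction: E[X] = 2639/864 ≈ 3.054.
Is E[X] < 1? NO.
Since E[X] ≥ 1, the first-moment bound is inconclusive at n = 29; it does NOT by itself certify R_6(4) > 29.

E[X] = 2639/864 ≈ 3.054; E[X] ≥ 1; first-moment method inconclusive here.


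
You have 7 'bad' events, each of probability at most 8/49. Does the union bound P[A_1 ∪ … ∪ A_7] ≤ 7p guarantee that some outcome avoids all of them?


Union bound: P[∪_{i=1}^{7} A_i] ≤ Σ_i P[A_i] ≤ 7·p = 7·(8/49) = 8/7.
Numerically: 8/7 ≈ 1.142857.
Is 8/7 < 1? NO.
Since the bound 8/7 is ≥ 1, the union bound is uninformative here; it does NOT by itself certify existence.

7·p = 8/7 ≈ 1.142857; existence NOT certified by the union bound.


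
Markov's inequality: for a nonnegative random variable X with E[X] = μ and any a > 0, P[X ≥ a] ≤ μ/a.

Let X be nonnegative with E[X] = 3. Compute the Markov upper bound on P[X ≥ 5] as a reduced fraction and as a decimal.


μ = E[X] = 3, a = 5.
Markov: P[X ≥ 5] ≤ μ/a = (3)/5 = 3/5.
Numerically: ≈ 0.6000.
(Since a = 5 > μ = 3.0000, the bound 3/5 is < 1 and informative.)

P[X ≥ 5] ≤ 3/5 ≈ 0.6000.


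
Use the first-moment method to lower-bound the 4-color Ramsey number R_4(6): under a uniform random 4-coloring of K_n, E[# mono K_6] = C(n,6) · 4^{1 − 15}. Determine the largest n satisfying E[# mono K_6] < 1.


We need C(n, 6) · 4^{1 − 15} < 1, i.e. C(n, 6) < 4^{15 − 1} = 268435456.
Check values of n near the boundary:
  n = 76: C(76, 6) = 218618940; 218618940 < 268435456? YES
  n = 77: C(77, 6) = 237093780; 237093780 < 268435456? YES
  n = 78: C(78, 6) = 256851595; 256851595 < 268435456? YES
  n = 79: C(79, 6) = 277962685; 277962685 < 268435456? NO
The largest n with C(n, 6) < 268435456 is n = 78 (where E[X] = 256851595/268435456 ≈ 0.95685). Hence R_4(6) > 78, i.e. R_4(6) ≥ 79.

Largest n = 78; hence R_4(6) > 78.


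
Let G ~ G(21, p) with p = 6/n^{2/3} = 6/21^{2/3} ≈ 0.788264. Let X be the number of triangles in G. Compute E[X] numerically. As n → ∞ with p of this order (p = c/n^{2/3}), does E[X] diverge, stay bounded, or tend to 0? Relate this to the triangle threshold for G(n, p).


Number of potential triangles: C(21, 3) = 1330.
Each occurs with probability p³ ≈ (0.788264)³ ≈ 4.89795918e-01.
By linearity: E[X] = C(21, 3)·p³ ≈ 1330 · 4.89795918e-01 ≈ 651.428571.
Since α = 2/3 < 1, p = c/n^{2/3} ≫ 1/n is above the triangle threshold p ~ 1/n. Asymptotically E[X] ~ (c³/6)·n^{3(1−α)} = (6³/6)·n^{1} → ∞; triangles are abundant w.h.p.

E[X] ≈ 651.428571; in regime p = Θ(1/n^{2/3}) E[X] diverges (above the triangle threshold p ~ 1/n).


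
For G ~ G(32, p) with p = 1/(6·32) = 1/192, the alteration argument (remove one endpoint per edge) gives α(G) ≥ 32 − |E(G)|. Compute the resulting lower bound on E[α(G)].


E[|E(G)|] = C(32, 2)·p = 496 · (1/192) = 31/12.
E[α(G)] ≥ n − E[|E(G)|] = 32 − 31/12 = 353/12.
Numerically: ≈ 29.4167.
(This is only a lower bound; the true E[α(G)] may be larger.)

E[α(G)] ≥ 353/12 ≈ 29.4167.


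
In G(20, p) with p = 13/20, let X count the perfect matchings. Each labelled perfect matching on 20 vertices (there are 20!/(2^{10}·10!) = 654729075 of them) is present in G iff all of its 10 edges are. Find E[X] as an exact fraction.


K_20 has 20!/(2^{10}·10!) = 654729075 labelled perfect matchings.
For each such perfect matching H, let X_H = 1 if all 10 edges of H are present in G. Then P[X_H = 1] = p^{10} = (13/20)^{10} = 137858491849/10240000000000.
By linearity of expectation: E[X] = Σ_H E[X_H] = 654729075 · p^{10} = 654729075 · 137858491849/10240000000000 = 3610398513967632387/409600000000.
Numerically: E[X] ≈ 8.8144e+06.

E[X] = 654729075 · (13/20)^{10} = 3610398513967632387/409600000000 ≈ 8.8144e+06.


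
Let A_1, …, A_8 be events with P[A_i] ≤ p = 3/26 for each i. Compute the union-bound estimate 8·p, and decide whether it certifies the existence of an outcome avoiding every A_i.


Union bound: P[∪_{i=1}^{8} A_i] ≤ Σ_i P[A_i] ≤ 8·p = 8·(3/26) = 12/13.
Numerically: 12/13 ≈ 0.92308.
Is 12/13 < 1? YES.
Since P[∪ A_i] ≤ 12/13 < 1, the complement has P[∩ A_i^c] ≥ 1 − 12/13 = 1/13 > 0, so some outcome avoids every A_i.

8·p = 12/13 ≈ 0.92308; existence CERTIFIED by the union bound.


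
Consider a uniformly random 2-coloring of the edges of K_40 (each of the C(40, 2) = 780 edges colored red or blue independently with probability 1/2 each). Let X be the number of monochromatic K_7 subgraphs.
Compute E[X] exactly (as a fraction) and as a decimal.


Let X = Σ_S X_S over the C(40, 7) = 18643560 subsets S of size 7, where X_S = 1 if the K_7 on S is monochromatic.
For a fixed S, the K_7 on S has C(7, 2) = 21 edges. P[all 21 edges red] = (1/2)^21, and likewise for blue, so P[monochromatic] = 2·(1/2)^21 = 2^{1 − 21} = 1/1048576.
Summing: E[X] = C(40, 7) · 2^{1 − 21} = 18643560 · 1/1048576 = 2330445/131072.
Numerically: E[X] ≈ 17.780.

E[X] = C(40,7)·2^(1−C(7,2)) = 2330445/131072 ≈ 17.780.


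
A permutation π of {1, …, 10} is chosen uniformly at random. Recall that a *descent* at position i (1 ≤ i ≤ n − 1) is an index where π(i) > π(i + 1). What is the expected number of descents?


Write X = Σ X_I over i = 1, …, 9, with X_I the indicator of one descent.
There are 9 indicators.
For each fixed i, the pair (π(i), π(i+1)) is a uniformly random ordered pair of distinct values from {1, …, 10}; by symmetry P[π(i) > π(i+1)] = 1/2.
By linearity: E[X] = 9 · (1/2) = (10 − 1) · (1/2) = 9/2 ≈ 4.500000.

E[X] = 9/2 = 4.500000.


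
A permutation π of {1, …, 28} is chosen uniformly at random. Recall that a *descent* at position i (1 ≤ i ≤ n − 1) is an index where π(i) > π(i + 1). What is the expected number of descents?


Write X = Σ X_I over i = 1, …, 27, with X_I the indicator of one descent.
There are 27 indicators.
For each fixed i, the pair (π(i), π(i+1)) is a uniformly random ordered pair of distinct values from {1, …, 28}; by symmetry P[π(i) > π(i+1)] = 1/2.
By linearity: E[X] = 27 · (1/2) = (28 − 1) · (1/2) = 27/2 ≈ 13.50000.

E[X] = 27/2 = 13.50000.


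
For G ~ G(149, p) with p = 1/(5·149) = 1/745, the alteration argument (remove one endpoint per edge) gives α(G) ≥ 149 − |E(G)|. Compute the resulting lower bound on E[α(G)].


E[|E(G)|] = C(149, 2)·p = 11026 · (1/745) = 74/5.
E[α(G)] ≥ n − E[|E(G)|] = 149 − 74/5 = 671/5.
Numerically: ≈ 134.2000.
(This is only a lower bound; the true E[α(G)] may be larger.)

E[α(G)] ≥ 671/5 ≈ 134.2000.


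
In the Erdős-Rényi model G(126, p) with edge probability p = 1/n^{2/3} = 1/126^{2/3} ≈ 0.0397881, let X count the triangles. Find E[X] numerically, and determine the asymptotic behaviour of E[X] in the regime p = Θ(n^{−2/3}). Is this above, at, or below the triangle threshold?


Number of potential triangles: C(126, 3) = 325500.
Each occurs with probability p³ ≈ (0.0397881)³ ≈ 6.29881582e-05.
By linearity: E[X] = C(126, 3)·p³ ≈ 325500 · 6.29881582e-05 ≈ 20.502646.
Since α = 2/3 < 1, p = c/n^{2/3} ≫ 1/n is above the triangle threshold p ~ 1/n. Asymptotically E[X] ~ (c³/6)·n^{3(1−α)} = (1³/6)·n^{1} → ∞; triangles are abundant w.h.p.

E[X] ≈ 20.502646; in regime p = Θ(1/n^{2/3}) E[X] diverges (above the triangle threshold p ~ 1/n).


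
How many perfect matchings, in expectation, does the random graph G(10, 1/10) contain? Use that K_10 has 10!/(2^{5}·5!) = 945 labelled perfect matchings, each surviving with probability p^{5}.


K_10 has 10!/(2^{5}·5!) = 945 labelled perfect matchings.
For each such perfect matching H, let X_H = 1 if all 5 edges of H are present in G. Then P[X_H = 1] = p^{5} = (1/10)^{5} = 1/100000.
Summing the indicators: E[X] = Σ_H E[X_H] = 945 · p^{5} = 945 · 1/100000 = 189/20000.
Numerically: E[X] ≈ 0.00945.

E[X] = 945 · (1/10)^{5} = 189/20000 ≈ 0.00945.


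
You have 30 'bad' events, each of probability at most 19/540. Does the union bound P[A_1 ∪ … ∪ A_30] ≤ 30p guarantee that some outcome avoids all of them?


Union bound: P[∪_{i=1}^{30} A_i] ≤ Σ_i P[A_i] ≤ 30·p = 30·(19/540) = 19/18.
Numerically: 19/18 ≈ 1.056.
Is 19/18 < 1? NO.
Since the bound 19/18 is ≥ 1, the union bound is uninformative here; it does NOT by itself certify existence.

30·p = 19/18 ≈ 1.056; existence NOT certified by the union bound.


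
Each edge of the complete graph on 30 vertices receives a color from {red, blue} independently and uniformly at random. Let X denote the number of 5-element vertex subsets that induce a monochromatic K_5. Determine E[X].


Let X = Σ_S X_S over the C(30, 5) = 142506 subsets S of size 5, where X_S = 1 if the K_5 on S is monochromatic.
For a fixed S, the K_5 on S has C(5, 2) = 10 edges. P[all 10 edges red] = (1/2)^10, and likewise for blue, so P[monochromatic] = 2·(1/2)^10 = 2^{1 − 10} = 1/512.
By linearity of expectation: E[X] = C(30, 5) · 2^{1 − 10} = 142506 · 1/512 = 71253/256.
Numerically: E[X] ≈ 278.332.

E[X] = C(30,5)·2^(1−C(5,2)) = 71253/256 ≈ 278.332.


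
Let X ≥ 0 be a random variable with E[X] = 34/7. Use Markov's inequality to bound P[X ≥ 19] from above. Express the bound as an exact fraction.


μ = E[X] = 34/7, a = 19.
Markov: P[X ≥ 19] ≤ μ/a = (34/7)/19 = 34/133.
Numerically: ≈ 0.256.
(Since a = 19 > μ = 4.857, the bound 34/133 is < 1 and informative.)

P[X ≥ 19] ≤ 34/133 ≈ 0.256.


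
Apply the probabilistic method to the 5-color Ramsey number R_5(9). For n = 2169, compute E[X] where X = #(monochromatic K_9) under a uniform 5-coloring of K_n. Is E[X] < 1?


E[X] = C(2169, 9) · 5^{1 − 36} = 2879753360044504243499683 · 5^{−35} = 2879753360044504243499683/2910383045673370361328125.
As a reduced fraction: E[X] = 2879753360044504243499683/2910383045673370361328125 ≈ 0.9894757.
Is E[X] < 1? YES.
Since E[X] < 1, there exists a 5-coloring of K_{2169} with no monochromatic K_9; hence R_5(9) > 2169.

E[X] = 2879753360044504243499683/2910383045673370361328125 ≈ 0.9894757; E[X] < 1, so R_5(9) > 2169.


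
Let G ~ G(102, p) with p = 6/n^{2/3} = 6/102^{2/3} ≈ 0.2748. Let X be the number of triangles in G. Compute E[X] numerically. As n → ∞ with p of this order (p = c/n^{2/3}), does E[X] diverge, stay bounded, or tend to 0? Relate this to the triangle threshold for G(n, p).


Number of potential triangles: C(102, 3) = 171700.
Each occurs with probability p³ ≈ (0.2748)³ ≈ 2.076125e-02.
By linearity: E[X] = C(102, 3)·p³ ≈ 171700 · 2.076125e-02 ≈ 3564.7059.
Since α = 2/3 < 1, p = c/n^{2/3} ≫ 1/n is above the triangle threshold p ~ 1/n. Asymptotically E[X] ~ (c³/6)·n^{3(1−α)} = (6³/6)·n^{1} → ∞; triangles are abundant w.h.p.

E[X] ≈ 3564.7059; in regime p = Θ(1/n^{2/3}) E[X] diverges (above the triangle threshold p ~ 1/n).


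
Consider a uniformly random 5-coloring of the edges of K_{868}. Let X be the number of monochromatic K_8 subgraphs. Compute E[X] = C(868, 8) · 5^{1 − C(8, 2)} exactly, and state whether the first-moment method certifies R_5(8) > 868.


E[X] = C(868, 8) · 5^{1 − 28} = 7737261125902834428 · 5^{−27} = 7737261125902834428/7450580596923828125.
As a reduced fraction: E[X] = 7737261125902834428/7450580596923828125 ≈ 1.0385.
Is E[X] < 1? NO.
Since E[X] ≥ 1, the first-moment bound is inconclusive at n = 868; it does NOT by itself certify R_5(8) > 868.

E[X] = 7737261125902834428/7450580596923828125 ≈ 1.0385; E[X] ≥ 1; first-moment method inconclusive here.


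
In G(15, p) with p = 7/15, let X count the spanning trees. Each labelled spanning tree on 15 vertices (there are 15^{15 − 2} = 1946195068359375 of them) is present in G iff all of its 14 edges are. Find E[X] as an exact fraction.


K_15 has 15^{15 − 2} = 1946195068359375 labelled spanning trees.
For each such spanning tree H, let X_H = 1 if all 14 edges of H are present in G. Then P[X_H = 1] = p^{14} = (7/15)^{14} = 678223072849/29192926025390625.
Summing the indicators: E[X] = Σ_H E[X_H] = 1946195068359375 · p^{14} = 1946195068359375 · 678223072849/29192926025390625 = 678223072849/15.
Numerically: E[X] ≈ 4.52e+10.

E[X] = 1946195068359375 · (7/15)^{14} = 678223072849/15 ≈ 4.52e+10.


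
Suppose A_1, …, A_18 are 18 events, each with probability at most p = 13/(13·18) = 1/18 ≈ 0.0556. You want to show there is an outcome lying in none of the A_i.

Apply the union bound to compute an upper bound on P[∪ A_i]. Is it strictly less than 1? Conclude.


Union bound: P[∪_{i=1}^{18} A_i] ≤ Σ_i P[A_i] ≤ 18·p = 18·(1/18) = 1.
Numerically: 1 ≈ 1.0000.
Is 1 < 1? NO.
Since the bound 1 is ≥ 1, the union bound is uninformative here; it does NOT by itself certify existence.

18·p = 1 ≈ 1.0000; existence NOT certified by the union bound.


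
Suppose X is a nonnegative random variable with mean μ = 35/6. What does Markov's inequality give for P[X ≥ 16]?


μ = E[X] = 35/6, a = 16.
Markov: P[X ≥ 16] ≤ μ/a = (35/6)/16 = 35/96.
Numerically: ≈ 0.3646.
(Since a = 16 > μ = 5.8333, the bound 35/96 is < 1 and informative.)

P[X ≥ 16] ≤ 35/96 ≈ 0.3646.


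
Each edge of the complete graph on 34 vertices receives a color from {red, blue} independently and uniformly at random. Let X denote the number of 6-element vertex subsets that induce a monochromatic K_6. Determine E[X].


Let X = Σ_S X_S over the C(34, 6) = 1344904 subsets S of size 6, where X_S = 1 if the K_6 on S is monochromatic.
For a fixed S, the K_6 on S has C(6, 2) = 15 edges. P[all 15 edges red] = (1/2)^15, and likewise for blue, so P[monochromatic] = 2·(1/2)^15 = 2^{1 − 15} = 1/16384.
By linearity: E[X] = C(34, 6) · 2^{1 − 15} = 1344904 · 1/16384 = 168113/2048.
Numerically: E[X] ≈ 82.086426.

E[X] = C(34,6)·2^(1−C(6,2)) = 168113/2048 ≈ 82.086426.


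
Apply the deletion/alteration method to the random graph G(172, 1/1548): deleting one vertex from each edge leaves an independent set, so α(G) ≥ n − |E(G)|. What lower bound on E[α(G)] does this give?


E[|E(G)|] = C(172, 2)·p = 14706 · (1/1548) = 19/2.
E[α(G)] ≥ n − E[|E(G)|] = 172 − 19/2 = 325/2.
Numerically: ≈ 162.50000.
(This is only a lower bound; the true E[α(G)] may be larger.)

E[α(G)] ≥ 325/2 ≈ 162.50000.


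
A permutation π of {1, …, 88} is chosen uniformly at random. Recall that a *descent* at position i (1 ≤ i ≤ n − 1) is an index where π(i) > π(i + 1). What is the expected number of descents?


Write X = Σ X_I over i = 1, …, 87, with X_I the indicator of one descent.
There are 87 indicators.
For each fixed i, the pair (π(i), π(i+1)) is a uniformly random ordered pair of distinct values from {1, …, 88}; by symmetry P[π(i) > π(i+1)] = 1/2.
By linearity: E[X] = 87 · (1/2) = (88 − 1) · (1/2) = 87/2 ≈ 43.5000.

E[X] = 87/2 = 43.5000.


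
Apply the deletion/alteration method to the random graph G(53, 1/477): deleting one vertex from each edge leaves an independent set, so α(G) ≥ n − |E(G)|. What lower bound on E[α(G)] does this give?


E[|E(G)|] = C(53, 2)·p = 1378 · (1/477) = 26/9.
E[α(G)] ≥ n − E[|E(G)|] = 53 − 26/9 = 451/9.
Numerically: ≈ 50.1111.
(This is only a lower bound; the true E[α(G)] may be larger.)

E[α(G)] ≥ 451/9 ≈ 50.1111.


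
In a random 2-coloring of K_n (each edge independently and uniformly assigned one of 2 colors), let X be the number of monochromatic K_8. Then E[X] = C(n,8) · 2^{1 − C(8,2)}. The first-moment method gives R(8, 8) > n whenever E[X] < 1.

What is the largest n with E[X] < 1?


We need C(n, 8) · 2^{1 − 28} < 1, i.e. C(n, 8) < 2^{28 − 1} = 134217728.
Check values of n near the boundary:
  n = 37: C(37, 8) = 38608020; 38608020 < 134217728? YES
  n = 38: C(38, 8) = 48903492; 48903492 < 134217728? YES
  n = 39: C(39, 8) = 61523748; 61523748 < 134217728? YES
  n = 40: C(40, 8) = 76904685; 76904685 < 134217728? YES
  n = 41: C(41, 8) = 95548245; 95548245 < 134217728? YES
  n = 42: C(42, 8) = 118030185; 118030185 < 134217728? YES
  n = 43: C(43, 8) = 145008513; 145008513 < 134217728? NO
  n = 44: C(44, 8) = 177232627; 177232627 < 134217728? NO
The largest n with C(n, 8) < 134217728 is n = 42 (where E[X] = 118030185/134217728 ≈ 0.8793934). Hence R(8, 8) > 42, i.e. R(8, 8) ≥ 43.

Largest n = 42; hence R(8, 8) > 42.


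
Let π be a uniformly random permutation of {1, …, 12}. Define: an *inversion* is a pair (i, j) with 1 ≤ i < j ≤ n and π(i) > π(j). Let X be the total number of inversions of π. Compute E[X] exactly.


Write X = Σ X_I over the C(12, 2) = 66 pairs i < j, with X_I the indicator of one inversion.
There are 66 indicators.
For each fixed pair i < j, the values π(i) and π(j) are two distinct elements of {1, …, 12} in uniformly random order; by symmetry P[π(i) > π(j)] = 1/2.
By linearity: E[X] = 66 · (1/2) = C(12, 2) · (1/2) = 66/2 = 33 ≈ 33.000000.

E[X] = 33 = 33.000000.


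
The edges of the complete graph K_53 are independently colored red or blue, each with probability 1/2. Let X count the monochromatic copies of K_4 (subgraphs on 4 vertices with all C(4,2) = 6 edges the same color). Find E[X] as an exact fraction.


Let X = Σ_S X_S over the C(53, 4) = 292825 subsets S of size 4, where X_S = 1 if the K_4 on S is monochromatic.
For a fixed S, the K_4 on S has C(4, 2) = 6 edges. P[all 6 edges red] = (1/2)^6, and likewise for blue, so P[monochromatic] = 2·(1/2)^6 = 2^{1 − 6} = 1/32.
By linearity of expectation: E[X] = C(53, 4) · 2^{1 − 6} = 292825 · 1/32 = 292825/32.
Numerically: E[X] ≈ 9150.78125.

E[X] = C(53,4)·2^(1−C(4,2)) = 292825/32 ≈ 9150.78125.


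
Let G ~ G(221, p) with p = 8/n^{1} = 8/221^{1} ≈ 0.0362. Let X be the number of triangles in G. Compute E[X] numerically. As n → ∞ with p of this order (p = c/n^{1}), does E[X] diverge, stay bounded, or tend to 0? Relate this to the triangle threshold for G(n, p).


Number of potential triangles: C(221, 3) = 1774630.
Each occurs with probability p³ ≈ (0.0362)³ ≈ 4.743437e-05.
By linearity: E[X] = C(221, 3)·p³ ≈ 1774630 · 4.743437e-05 ≈ 84.1785.
Here α = 1, so p = 8/n is exactly at the triangle threshold p ~ 1/n. Asymptotically E[X] → c³/6 = 8³/6 = 256/3 ≈ 85.3333, a bounded constant. In this regime the triangle count is asymptotically Poisson(c³/6).

E[X] ≈ 84.1785; in regime p = Θ(1/n^{1}) E[X] stays bounded (at the triangle threshold p ~ 1/n).


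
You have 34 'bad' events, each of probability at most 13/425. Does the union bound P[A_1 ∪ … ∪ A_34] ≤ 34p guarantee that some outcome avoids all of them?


Union bound: P[∪_{i=1}^{34} A_i] ≤ Σ_i P[A_i] ≤ 34·p = 34·(13/425) = 26/25.
Numerically: 26/25 ≈ 1.040.
Is 26/25 < 1? NO.
Since the bound 26/25 is ≥ 1, the union bound is uninformative here; it does NOT by itself certify existence.

34·p = 26/25 ≈ 1.040; existence NOT certified by the union bound.


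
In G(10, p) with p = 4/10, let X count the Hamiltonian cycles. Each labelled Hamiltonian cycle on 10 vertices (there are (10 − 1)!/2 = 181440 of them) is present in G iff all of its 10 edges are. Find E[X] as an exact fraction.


K_10 has (10 − 1)!/2 = 181440 labelled Hamiltonian cycles.
For each such Hamiltonian cycle H, let X_H = 1 if all 10 edges of H are present in G. Then P[X_H = 1] = p^{10} = (2/5)^{10} = 1024/9765625.
By linearity: E[X] = Σ_H E[X_H] = 181440 · p^{10} = 181440 · 1024/9765625 = 37158912/1953125.
Numerically: E[X] ≈ 19.0254.

E[X] = 181440 · (2/5)^{10} = 37158912/1953125 ≈ 19.0254.


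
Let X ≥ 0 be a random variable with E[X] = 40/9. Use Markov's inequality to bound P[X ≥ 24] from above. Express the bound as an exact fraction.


μ = E[X] = 40/9, a = 24.
Markov: P[X ≥ 24] ≤ μ/a = (40/9)/24 = 5/27.
Numerically: ≈ 0.185.
(Since a = 24 > μ = 4.444, the bound 5/27 is < 1 and informative.)

P[X ≥ 24] ≤ 5/27 ≈ 0.185.


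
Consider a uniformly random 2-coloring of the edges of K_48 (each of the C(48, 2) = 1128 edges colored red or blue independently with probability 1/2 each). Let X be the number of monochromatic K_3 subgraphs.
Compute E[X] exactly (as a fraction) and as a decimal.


Let X = Σ_S X_S over the C(48, 3) = 17296 subsets S of size 3, where X_S = 1 if the K_3 on S is monochromatic.
For a fixed S, the K_3 on S has C(3, 2) = 3 edges. P[all 3 edges red] = (1/2)^3, and likewise for blue, so P[monochromatic] = 2·(1/2)^3 = 2^{1 − 3} = 1/4.
By linearity: E[X] = C(48, 3) · 2^{1 − 3} = 17296 · 1/4 = 4324.
Numerically: E[X] ≈ 4324.000000.

E[X] = C(48,3)·2^(1−C(3,2)) = 4324 ≈ 4324.000000.


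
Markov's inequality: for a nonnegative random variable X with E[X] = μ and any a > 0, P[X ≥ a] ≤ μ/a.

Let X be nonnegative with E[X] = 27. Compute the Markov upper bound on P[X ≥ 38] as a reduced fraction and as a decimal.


μ = E[X] = 27, a = 38.
Markov: P[X ≥ 38] ≤ μ/a = (27)/38 = 27/38.
Numerically: ≈ 0.7105.
(Since a = 38 > μ = 27.0000, the bound 27/38 is < 1 and informative.)

P[X ≥ 38] ≤ 27/38 ≈ 0.7105.


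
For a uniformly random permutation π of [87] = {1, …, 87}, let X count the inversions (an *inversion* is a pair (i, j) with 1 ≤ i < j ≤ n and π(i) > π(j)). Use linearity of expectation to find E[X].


Write X = Σ X_I over the C(87, 2) = 3741 pairs i < j, with X_I the indicator of one inversion.
There are 3741 indicators.
For each fixed pair i < j, the values π(i) and π(j) are two distinct elements of {1, …, 87} in uniformly random order; by symmetry P[π(i) > π(j)] = 1/2.
By linearity: E[X] = 3741 · (1/2) = C(87, 2) · (1/2) = 3741/2 = 3741/2 ≈ 1870.500000.

E[X] = 3741/2 = 1870.500000.


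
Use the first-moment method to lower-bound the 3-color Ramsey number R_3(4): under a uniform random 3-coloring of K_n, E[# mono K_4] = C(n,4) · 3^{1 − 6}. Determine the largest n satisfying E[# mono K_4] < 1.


We need C(n, 4) · 3^{1 − 6} < 1, i.e. C(n, 4) < 3^{6 − 1} = 243.
Check values of n near the boundary:
  n = 8: C(8, 4) = 70; 70 < 243? YES
  n = 9: C(9, 4) = 126; 126 < 243? YES
  n = 10: C(10, 4) = 210; 210 < 243? YES
  n = 11: C(11, 4) = 330; 330 < 243? NO
  n = 12: C(12, 4) = 495; 495 < 243? NO
The largest n with C(n, 4) < 243 is n = 10 (where E[X] = 70/81 ≈ 0.864). Hence R_3(4) > 10, i.e. R_3(4) ≥ 11.

Largest n = 10; hence R_3(4) > 10.


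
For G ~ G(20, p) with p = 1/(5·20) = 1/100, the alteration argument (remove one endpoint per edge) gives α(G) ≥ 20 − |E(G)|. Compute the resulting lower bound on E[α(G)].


E[|E(G)|] = C(20, 2)·p = 190 · (1/100) = 19/10.
E[α(G)] ≥ n − E[|E(G)|] = 20 − 19/10 = 181/10.
Numerically: ≈ 18.1000.
(This is only a lower bound; the true E[α(G)] may be larger.)

E[α(G)] ≥ 181/10 ≈ 18.1000.


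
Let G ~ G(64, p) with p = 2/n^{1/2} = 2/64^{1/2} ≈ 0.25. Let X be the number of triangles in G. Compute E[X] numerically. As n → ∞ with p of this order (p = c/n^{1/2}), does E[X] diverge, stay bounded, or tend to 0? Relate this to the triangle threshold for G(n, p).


Number of potential triangles: C(64, 3) = 41664.
Each occurs with probability p³ ≈ (0.25)³ ≈ 1.56250e-02.
By linearity: E[X] = C(64, 3)·p³ ≈ 41664 · 1.56250e-02 ≈ 651.000.
Since α = 1/2 < 1, p = c/n^{1/2} ≫ 1/n is above the triangle threshold p ~ 1/n. Asymptotically E[X] ~ (c³/6)·n^{3(1−α)} = (2³/6)·n^{1.5} → ∞; triangles are abundant w.h.p.

E[X] ≈ 651.000; in regime p = Θ(1/n^{1/2}) E[X] diverges (above the triangle threshold p ~ 1/n).


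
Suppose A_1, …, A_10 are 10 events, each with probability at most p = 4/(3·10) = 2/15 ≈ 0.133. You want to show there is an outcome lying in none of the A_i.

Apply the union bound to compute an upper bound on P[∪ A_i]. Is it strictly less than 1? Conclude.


Union bound: P[∪_{i=1}^{10} A_i] ≤ Σ_i P[A_i] ≤ 10·p = 10·(2/15) = 4/3.
Numerically: 4/3 ≈ 1.333.
Is 4/3 < 1? NO.
Since the bound 4/3 is ≥ 1, the union bound is uninformative here; it does NOT by itself certify existence.

10·p = 4/3 ≈ 1.333; existence NOT certified by the union bound.


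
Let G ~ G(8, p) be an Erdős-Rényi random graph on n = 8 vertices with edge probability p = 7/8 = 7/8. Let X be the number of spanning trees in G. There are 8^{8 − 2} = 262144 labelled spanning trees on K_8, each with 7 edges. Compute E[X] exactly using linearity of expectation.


K_8 has 8^{8 − 2} = 262144 labelled spanning trees.
For each such spanning tree H, let X_H = 1 if all 7 edges of H are present in G. Then P[X_H = 1] = p^{7} = (7/8)^{7} = 823543/2097152.
By linearity of expectation: E[X] = Σ_H E[X_H] = 262144 · p^{7} = 262144 · 823543/2097152 = 823543/8.
Numerically: E[X] ≈ 1.029e+05.

E[X] = 262144 · (7/8)^{7} = 823543/8 ≈ 1.029e+05.


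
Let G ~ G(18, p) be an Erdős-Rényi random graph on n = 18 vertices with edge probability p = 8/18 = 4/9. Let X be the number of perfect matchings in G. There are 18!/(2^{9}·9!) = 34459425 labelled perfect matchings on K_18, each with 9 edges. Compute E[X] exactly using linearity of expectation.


K_18 has 18!/(2^{9}·9!) = 34459425 labelled perfect matchings.
For each such perfect matching H, let X_H = 1 if all 9 edges of H are present in G. Then P[X_H = 1] = p^{9} = (4/9)^{9} = 262144/387420489.
Summing the indicators: E[X] = Σ_H E[X_H] = 34459425 · p^{9} = 34459425 · 262144/387420489 = 111522611200/4782969.
Numerically: E[X] ≈ 2.33e+04.

E[X] = 34459425 · (4/9)^{9} = 111522611200/4782969 ≈ 2.33e+04.


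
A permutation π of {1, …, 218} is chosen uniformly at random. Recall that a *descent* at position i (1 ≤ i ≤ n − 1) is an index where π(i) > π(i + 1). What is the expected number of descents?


Write X = Σ X_I over i = 1, …, 217, with X_I the indicator of one descent.
There are 217 indicators.
For each fixed i, the pair (π(i), π(i+1)) is a uniformly random ordered pair of distinct values from {1, …, 218}; by symmetry P[π(i) > π(i+1)] = 1/2.
By linearity: E[X] = 217 · (1/2) = (218 − 1) · (1/2) = 217/2 ≈ 108.500.

E[X] = 217/2 = 108.500.


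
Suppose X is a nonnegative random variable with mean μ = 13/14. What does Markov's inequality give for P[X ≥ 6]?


μ = E[X] = 13/14, a = 6.
Markov: P[X ≥ 6] ≤ μ/a = (13/14)/6 = 13/84.
Numerically: ≈ 0.154762.
(Since a = 6 > μ = 0.928571, the bound 13/84 is < 1 and informative.)

P[X ≥ 6] ≤ 13/84 ≈ 0.154762.


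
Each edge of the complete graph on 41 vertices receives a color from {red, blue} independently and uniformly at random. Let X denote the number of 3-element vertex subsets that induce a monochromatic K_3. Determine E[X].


Let X = Σ_S X_S over the C(41, 3) = 10660 subsets S of size 3, where X_S = 1 if the K_3 on S is monochromatic.
For a fixed S, the K_3 on S has C(3, 2) = 3 edges. P[all 3 edges red] = (1/2)^3, and likewise for blue, so P[monochromatic] = 2·(1/2)^3 = 2^{1 − 3} = 1/4.
By linearity: E[X] = C(41, 3) · 2^{1 − 3} = 10660 · 1/4 = 2665.
Numerically: E[X] ≈ 2665.00000.

E[X] = C(41,3)·2^(1−C(3,2)) = 2665 ≈ 2665.00000.


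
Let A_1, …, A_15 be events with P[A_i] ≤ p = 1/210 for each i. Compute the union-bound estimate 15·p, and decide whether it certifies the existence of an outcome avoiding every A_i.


Union bound: P[∪_{i=1}^{15} A_i] ≤ Σ_i P[A_i] ≤ 15·p = 15·(1/210) = 1/14.
Numerically: 1/14 ≈ 0.071.
Is 1/14 < 1? YES.
Since P[∪ A_i] ≤ 1/14 < 1, the complement has P[∩ A_i^c] ≥ 1 − 1/14 = 13/14 > 0, so some outcome avoids every A_i.

15·p = 1/14 ≈ 0.071; existence CERTIFIED by the union bound.


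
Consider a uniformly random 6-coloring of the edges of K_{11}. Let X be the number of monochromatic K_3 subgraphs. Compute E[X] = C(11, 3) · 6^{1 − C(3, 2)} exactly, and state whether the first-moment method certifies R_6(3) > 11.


E[X] = C(11, 3) · 6^{1 − 3} = 165 · 6^{−2} = 165/36.
As a reduced fraction: E[X] = 55/12 ≈ 4.5833333.
Is E[X] < 1? NO.
Since E[X] ≥ 1, the first-moment bound is inconclusive at n = 11; it does NOT by itself certify R_6(3) > 11.

E[X] = 55/12 ≈ 4.5833333; E[X] ≥ 1; first-moment method inconclusive here.


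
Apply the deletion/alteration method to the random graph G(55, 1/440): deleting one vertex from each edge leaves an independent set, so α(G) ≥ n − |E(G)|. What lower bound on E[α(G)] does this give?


E[|E(G)|] = C(55, 2)·p = 1485 · (1/440) = 27/8.
E[α(G)] ≥ n − E[|E(G)|] = 55 − 27/8 = 413/8.
Numerically: ≈ 51.625.
(This is only a lower bound; the true E[α(G)] may be larger.)

E[α(G)] ≥ 413/8 ≈ 51.625.


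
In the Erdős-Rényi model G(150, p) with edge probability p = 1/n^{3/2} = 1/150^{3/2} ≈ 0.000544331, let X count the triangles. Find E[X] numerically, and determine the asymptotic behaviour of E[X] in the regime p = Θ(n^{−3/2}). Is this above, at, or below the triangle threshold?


Number of potential triangles: C(150, 3) = 551300.
Each occurs with probability p³ ≈ (0.000544331)³ ≈ 1.61283275e-10.
By linearity: E[X] = C(150, 3)·p³ ≈ 551300 · 1.61283275e-10 ≈ 0.000089.
Since α = 3/2 > 1, p = c/n^{3/2} = o(1/n) is below the triangle threshold p ~ 1/n. Asymptotically E[X] ~ (c³/6)·n^{3(1−α)} = (1³/6)·n^{-1.5} → 0, so by Markov's inequality G has no triangles w.h.p.

E[X] ≈ 0.000089; in regime p = Θ(1/n^{3/2}) E[X] tends to 0 (below the triangle threshold p ~ 1/n).


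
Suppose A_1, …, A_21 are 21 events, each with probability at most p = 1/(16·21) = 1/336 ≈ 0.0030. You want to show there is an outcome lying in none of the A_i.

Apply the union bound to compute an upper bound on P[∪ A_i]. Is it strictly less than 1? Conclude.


Union bound: P[∪_{i=1}^{21} A_i] ≤ Σ_i P[A_i] ≤ 21·p = 21·(1/336) = 1/16.
Numerically: 1/16 ≈ 0.0625.
Is 1/16 < 1? YES.
Since P[∪ A_i] ≤ 1/16 < 1, the complement has P[∩ A_i^c] ≥ 1 − 1/16 = 15/16 > 0, so some outcome avoids every A_i.

21·p = 1/16 ≈ 0.0625; existence CERTIFIED by the union bound.


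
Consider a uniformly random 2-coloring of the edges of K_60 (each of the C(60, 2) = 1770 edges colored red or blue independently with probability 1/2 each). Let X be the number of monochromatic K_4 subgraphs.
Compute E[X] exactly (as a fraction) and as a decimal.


Let X = Σ_S X_S over the C(60, 4) = 487635 subsets S of size 4, where X_S = 1 if the K_4 on S is monochromatic.
For a fixed S, the K_4 on S has C(4, 2) = 6 edges. P[all 6 edges red] = (1/2)^6, and likewise for blue, so P[monochromatic] = 2·(1/2)^6 = 2^{1 − 6} = 1/32.
By linearity of expectation: E[X] = C(60, 4) · 2^{1 − 6} = 487635 · 1/32 = 487635/32.
Numerically: E[X] ≈ 15238.59375.

E[X] = C(60,4)·2^(1−C(4,2)) = 487635/32 ≈ 15238.59375.


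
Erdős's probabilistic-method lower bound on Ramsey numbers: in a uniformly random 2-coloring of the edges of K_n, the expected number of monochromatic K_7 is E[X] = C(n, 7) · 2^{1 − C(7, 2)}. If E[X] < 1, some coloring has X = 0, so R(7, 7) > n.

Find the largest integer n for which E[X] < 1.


We need C(n, 7) · 2^{1 − 21} < 1, i.e. C(n, 7) < 2^{21 − 1} = 1048576.
Check values of n near the boundary:
  n = 24: C(24, 7) = 346104; 346104 < 1048576? YES
  n = 25: C(25, 7) = 480700; 480700 < 1048576? YES
  n = 26: C(26, 7) = 657800; 657800 < 1048576? YES
  n = 27: C(27, 7) = 888030; 888030 < 1048576? YES
  n = 28: C(28, 7) = 1184040; 1184040 < 1048576? NO
The largest n with C(n, 7) < 1048576 is n = 27 (where E[X] = 444015/524288 ≈ 0.847). Hence R(7, 7) > 27, i.e. R(7, 7) ≥ 28.

Largest n = 27; hence R(7, 7) > 27.


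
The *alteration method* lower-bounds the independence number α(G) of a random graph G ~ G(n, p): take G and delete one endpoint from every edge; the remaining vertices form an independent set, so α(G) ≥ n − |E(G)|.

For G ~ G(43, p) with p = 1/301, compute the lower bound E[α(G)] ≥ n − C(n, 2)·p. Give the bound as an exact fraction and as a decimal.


E[|E(G)|] = C(43, 2)·p = 903 · (1/301) = 3.
E[α(G)] ≥ n − E[|E(G)|] = 43 − 3 = 40.
Numerically: ≈ 40.00000.
(This is only a lower bound; the true E[α(G)] may be larger.)

E[α(G)] ≥ 40 ≈ 40.00000.


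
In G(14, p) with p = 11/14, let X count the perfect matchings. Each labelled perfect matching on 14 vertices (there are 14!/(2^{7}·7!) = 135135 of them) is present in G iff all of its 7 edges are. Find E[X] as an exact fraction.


K_14 has 14!/(2^{7}·7!) = 135135 labelled perfect matchings.
For each such perfect matching H, let X_H = 1 if all 7 edges of H are present in G. Then P[X_H = 1] = p^{7} = (11/14)^{7} = 19487171/105413504.
By linearity of expectation: E[X] = Σ_H E[X_H] = 135135 · p^{7} = 135135 · 19487171/105413504 = 376199836155/15059072.
Numerically: E[X] ≈ 2.498e+04.

E[X] = 135135 · (11/14)^{7} = 376199836155/15059072 ≈ 2.498e+04.
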